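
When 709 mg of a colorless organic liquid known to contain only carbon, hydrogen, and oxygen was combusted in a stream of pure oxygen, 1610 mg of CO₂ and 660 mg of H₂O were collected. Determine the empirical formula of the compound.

mol C = 1.61 g CO₂ ÷ 44.009 g/mol = 0.03658 mol
mol H = 2 × 0.660 g H₂O ÷ 18.015 g/mol = 0.07327 mol
mass O = 0.709 − (0.4394 + 0.07386) = 0.1957 g → mol O = 0.1957 ÷ 15.999 = 0.01223 mol
Divide by the smallest (0.01223 mol): C 2.990, H 5.989, O 1.000

C3H6O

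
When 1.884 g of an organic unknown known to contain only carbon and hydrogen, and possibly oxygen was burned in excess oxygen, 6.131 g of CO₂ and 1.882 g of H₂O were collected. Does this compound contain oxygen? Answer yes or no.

mol C = 6.131 g CO₂ ÷ 44.009 g/mol = 0.13931 mol
mol H = 2 × 1.882 g H₂O ÷ 18.015 g/mol = 0.20894 mol
C and H together account for 1.8839 g — essentially the entire 1.884 g sample — so the compound contains no oxygen.

no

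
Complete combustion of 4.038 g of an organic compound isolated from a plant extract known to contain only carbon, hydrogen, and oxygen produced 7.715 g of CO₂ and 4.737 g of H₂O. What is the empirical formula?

C2H6O

mol C = 7.715 g CO₂ ÷ 44.009 g/mol = 0.17531 mol
mol H = 2 × 4.737 g H₂O ÷ 18.015 g/mol = 0.52590 mol
mass O = 4.038 − (2.1056 + 0.53010) = 1.4023 g → mol O = 1.4023 ÷ 15.999 = 0.087650 mol
Divide by the smallest (0.087650 mol): C 2.000, H 6.000, O 1.000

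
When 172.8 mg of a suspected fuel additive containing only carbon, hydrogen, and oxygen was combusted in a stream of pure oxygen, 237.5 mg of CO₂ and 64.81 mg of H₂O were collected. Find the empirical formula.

C6H8O7

mol C = 0.2375 g CO₂ ÷ 44.009 g/mol = 0.0053966 mol
mol H = 2 × 0.06481 g H₂O ÷ 18.015 g/mol = 0.0071951 mol
mass O = 0.1728 − (0.064819 + 0.0072527) = 0.10073 g → mol O = 0.10073 ÷ 15.999 = 0.0062959 mol
Divide by the smallest (0.0053966 mol): C 1.000, H 1.333, O 1.167
Multiplying each by 6 gives whole numbers: C 6.00, H 8.00, O 7.00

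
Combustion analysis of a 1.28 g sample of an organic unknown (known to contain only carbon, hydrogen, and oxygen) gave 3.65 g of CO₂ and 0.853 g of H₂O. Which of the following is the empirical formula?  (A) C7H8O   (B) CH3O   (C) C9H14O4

(A) C7H8O

mol C = 3.65 g CO₂ ÷ 44.009 g/mol = 0.08294 mol
mol H = 2 × 0.853 g H₂O ÷ 18.015 g/mol = 0.09470 mol
mass O = 1.28 − (0.9962 + 0.09546) = 0.1884 g → mol O = 0.1884 ÷ 15.999 = 0.01177 mol
Divide by the smallest (0.01177 mol): C 7.044, H 8.043, O 1.000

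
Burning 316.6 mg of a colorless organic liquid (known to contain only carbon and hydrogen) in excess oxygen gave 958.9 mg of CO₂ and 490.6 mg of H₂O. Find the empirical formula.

mol C = 0.9589 g CO₂ ÷ 44.009 g/mol = 0.021789 mol
mol H = 2 × 0.4906 g H₂O ÷ 18.015 g/mol = 0.054466 mol
Divide by the smallest (0.021789 mol): C 1.000, H 2.500
Multiplying each by 2 gives whole numbers: C 2.00, H 5.00

C2H5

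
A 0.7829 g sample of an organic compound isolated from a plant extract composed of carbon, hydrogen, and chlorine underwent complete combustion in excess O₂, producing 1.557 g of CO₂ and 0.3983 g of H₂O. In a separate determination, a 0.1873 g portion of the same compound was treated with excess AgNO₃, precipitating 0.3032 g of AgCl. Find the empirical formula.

C4H5Cl

mol C = 1.557 g CO₂ ÷ 44.009 g/mol = 0.035379 mol
mol H = 2 × 0.3983 g H₂O ÷ 18.015 g/mol = 0.044219 mol
From the AgCl data: mol Cl per gram of compound = (0.3032 ÷ 143.318) ÷ 0.1873 = 0.011295 mol/g, so in the 0.7829 g combustion sample mol Cl = 0.0088429 mol
Divide by the smallest (0.0088429 mol): C 4.001, H 5.000, Cl 1.000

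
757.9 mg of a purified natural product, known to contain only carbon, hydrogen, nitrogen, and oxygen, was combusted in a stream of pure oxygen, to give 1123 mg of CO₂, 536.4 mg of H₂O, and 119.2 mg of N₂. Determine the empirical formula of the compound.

mol C = 1.123 g CO₂ ÷ 44.009 g/mol = 0.025518 mol
mol H = 2 × 0.5364 g H₂O ÷ 18.015 g/mol = 0.059550 mol
mol N = 2 × 0.1192 g N₂ ÷ 28.014 g/mol = 0.0085100 mol
mass O = 0.7579 − (0.30649 + 0.060027 + 0.11920) = 0.27218 g → mol O = 0.27218 ÷ 15.999 = 0.017012 mol
Divide by the smallest (0.0085100 mol): C 2.999, H 6.998, N 1.000, O 1.999

C3H7NO2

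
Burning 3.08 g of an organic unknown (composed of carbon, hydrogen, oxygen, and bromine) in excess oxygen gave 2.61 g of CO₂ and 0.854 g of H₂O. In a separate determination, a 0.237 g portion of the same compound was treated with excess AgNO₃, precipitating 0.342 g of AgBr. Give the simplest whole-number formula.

C5H8Br2O2

mol C = 2.61 g CO₂ ÷ 44.009 g/mol = 0.05931 mol
mol H = 2 × 0.854 g H₂O ÷ 18.015 g/mol = 0.09481 mol
From the AgBr data: mol Br per gram of compound = (0.342 ÷ 187.772) ÷ 0.237 = 0.007685 mol/g, so in the 3.08 g combustion sample mol Br = 0.02367 mol
mass O = 3.08 − (0.7123 + 0.09557 + 1.891) = 0.3808 g → mol O = 0.3808 ÷ 15.999 = 0.02380 mol
Divide by the smallest (0.02367 mol): C 2.506, H 4.005, Br 1.000, O 1.006
Multiplying each by 2 gives whole numbers: C 5.01, H 8.01, Br 2.00, O 2.01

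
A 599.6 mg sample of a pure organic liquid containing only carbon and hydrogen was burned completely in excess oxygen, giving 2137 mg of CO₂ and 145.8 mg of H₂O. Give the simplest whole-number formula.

mol C = 2.137 g CO₂ ÷ 44.009 g/mol = 0.048558 mol
mol H = 2 × 0.1458 g H₂O ÷ 18.015 g/mol = 0.016187 mol
Divide by the smallest (0.016187 mol): C 3.000, H 1.000

C3H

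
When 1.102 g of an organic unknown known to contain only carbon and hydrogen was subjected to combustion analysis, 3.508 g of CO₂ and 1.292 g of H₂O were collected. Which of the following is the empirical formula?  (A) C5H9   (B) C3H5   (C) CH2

(A) C5H9

mol C = 3.508 g CO₂ ÷ 44.009 g/mol = 0.079711 mol
mol H = 2 × 1.292 g H₂O ÷ 18.015 g/mol = 0.14344 mol
Divide by the smallest (0.079711 mol): C 1.000, H 1.799
Multiplying each by 5 gives whole numbers: C 5.00, H 9.00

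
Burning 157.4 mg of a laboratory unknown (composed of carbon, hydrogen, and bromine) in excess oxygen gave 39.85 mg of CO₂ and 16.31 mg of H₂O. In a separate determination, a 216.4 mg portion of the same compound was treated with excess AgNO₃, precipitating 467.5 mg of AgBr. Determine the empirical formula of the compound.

CH2Br2

mol C = 0.03985 g CO₂ ÷ 44.009 g/mol = 0.00090550 mol
mol H = 2 × 0.01631 g H₂O ÷ 18.015 g/mol = 0.0018107 mol
From the AgBr data: mol Br per gram of compound = (0.4675 ÷ 187.772) ÷ 0.2164 = 0.011505 mol/g, so in the 0.1574 g combustion sample mol Br = 0.0018109 mol
Divide by the smallest (0.00090550 mol): C 1.000, H 2.000, Br 2.000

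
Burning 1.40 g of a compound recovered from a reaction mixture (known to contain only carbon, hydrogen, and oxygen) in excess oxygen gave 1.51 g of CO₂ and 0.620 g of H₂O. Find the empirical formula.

mol C = 1.51 g CO₂ ÷ 44.009 g/mol = 0.03431 mol
mol H = 2 × 0.620 g H₂O ÷ 18.015 g/mol = 0.06883 mol
mass O = 1.40 − (0.4121 + 0.06938) = 0.9185 g → mol O = 0.9185 ÷ 15.999 = 0.05741 mol
Divide by the smallest (0.03431 mol): C 1.000, H 2.006, O 1.673
Multiplying each by 3 gives whole numbers: C 3.00, H 6.02, O 5.02

C3H6O5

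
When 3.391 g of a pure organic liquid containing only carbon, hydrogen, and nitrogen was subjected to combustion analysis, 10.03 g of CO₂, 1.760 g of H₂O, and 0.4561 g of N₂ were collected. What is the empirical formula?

C7H6N

mol C = 10.03 g CO₂ ÷ 44.009 g/mol = 0.22791 mol
mol H = 2 × 1.760 g H₂O ÷ 18.015 g/mol = 0.19539 mol
mol N = 2 × 0.4561 g N₂ ÷ 28.014 g/mol = 0.032562 mol
Divide by the smallest (0.032562 mol): C 6.999, H 6.001, N 1.000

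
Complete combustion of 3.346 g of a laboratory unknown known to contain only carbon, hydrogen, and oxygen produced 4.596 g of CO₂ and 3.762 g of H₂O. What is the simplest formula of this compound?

mol C = 4.596 g CO₂ ÷ 44.009 g/mol = 0.10443 mol
mol H = 2 × 3.762 g H₂O ÷ 18.015 g/mol = 0.41765 mol
mass O = 3.346 − (1.2543 + 0.42099) = 1.6707 g → mol O = 1.6707 ÷ 15.999 = 0.10442 mol
Divide by the smallest (0.10442 mol): C 1.000, H 4.000, O 1.000

CH4O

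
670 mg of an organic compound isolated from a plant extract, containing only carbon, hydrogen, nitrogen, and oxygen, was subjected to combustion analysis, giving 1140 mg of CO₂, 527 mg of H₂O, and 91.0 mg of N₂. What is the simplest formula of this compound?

C4H9NO2

mol C = 1.14 g CO₂ ÷ 44.009 g/mol = 0.02590 mol
mol H = 2 × 0.527 g H₂O ÷ 18.015 g/mol = 0.05851 mol
mol N = 2 × 0.0910 g N₂ ÷ 28.014 g/mol = 0.006497 mol
mass O = 0.670 − (0.3111 + 0.05897 + 0.09100) = 0.2089 g → mol O = 0.2089 ÷ 15.999 = 0.01306 mol
Divide by the smallest (0.006497 mol): C 3.987, H 9.006, N 1.000, O 2.010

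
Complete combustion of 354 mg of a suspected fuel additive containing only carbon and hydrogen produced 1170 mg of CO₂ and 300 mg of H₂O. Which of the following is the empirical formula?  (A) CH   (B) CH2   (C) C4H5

mol C = 1.17 g CO₂ ÷ 44.009 g/mol = 0.02659 mol
mol H = 2 × 0.300 g H₂O ÷ 18.015 g/mol = 0.03331 mol
Divide by the smallest (0.02659 mol): C 1.000, H 1.253
Multiplying each by 4 gives whole numbers: C 4.00, H 5.01

(C) C4H5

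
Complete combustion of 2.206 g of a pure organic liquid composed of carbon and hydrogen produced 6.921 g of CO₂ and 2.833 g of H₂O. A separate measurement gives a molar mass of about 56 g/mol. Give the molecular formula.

C4H8

mol C = 6.921 g CO₂ ÷ 44.009 g/mol = 0.15726 mol
mol H = 2 × 2.833 g H₂O ÷ 18.015 g/mol = 0.31452 mol
Divide by the smallest (0.15726 mol): C 1.000, H 2.000
Empirical formula: CH2
Empirical-formula mass = 14.03 g/mol; 56 ÷ 14.03 ≈ 4, so the molecular formula is C4H8.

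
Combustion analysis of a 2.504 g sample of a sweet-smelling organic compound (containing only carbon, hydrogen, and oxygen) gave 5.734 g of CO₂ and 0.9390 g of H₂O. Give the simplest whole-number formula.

mol C = 5.734 g CO₂ ÷ 44.009 g/mol = 0.13029 mol
mol H = 2 × 0.9390 g H₂O ÷ 18.015 g/mol = 0.10425 mol
mass O = 2.504 − (1.5649 + 0.10508) = 0.83399 g → mol O = 0.83399 ÷ 15.999 = 0.052128 mol
Divide by the smallest (0.052128 mol): C 2.499, H 2.000, O 1.000
Multiplying each by 2 gives whole numbers: C 5.00, H 4.00, O 2.00

C5H4O2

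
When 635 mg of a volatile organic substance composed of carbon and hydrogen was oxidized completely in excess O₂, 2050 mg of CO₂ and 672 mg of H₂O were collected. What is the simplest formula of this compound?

C5H8

mol C = 2.05 g CO₂ ÷ 44.009 g/mol = 0.04658 mol
mol H = 2 × 0.672 g H₂O ÷ 18.015 g/mol = 0.07460 mol
Divide by the smallest (0.04658 mol): C 1.000, H 1.602
Multiplying each by 5 gives whole numbers: C 5.00, H 8.01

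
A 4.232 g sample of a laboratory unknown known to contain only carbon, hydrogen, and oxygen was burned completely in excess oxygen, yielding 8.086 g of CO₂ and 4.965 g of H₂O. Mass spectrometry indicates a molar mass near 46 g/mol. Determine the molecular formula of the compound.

C2H6O

mol C = 8.086 g CO₂ ÷ 44.009 g/mol = 0.18374 mol
mol H = 2 × 4.965 g H₂O ÷ 18.015 g/mol = 0.55121 mol
mass O = 4.232 − (2.2068 + 0.55562) = 1.4695 g → mol O = 1.4695 ÷ 15.999 = 0.091852 mol
Divide by the smallest (0.091852 mol): C 2.000, H 6.001, O 1.000
Empirical formula: C2H6O
Empirical-formula mass = 46.07 g/mol; 46 ÷ 46.07 ≈ 1, so the molecular formula is C2H6O.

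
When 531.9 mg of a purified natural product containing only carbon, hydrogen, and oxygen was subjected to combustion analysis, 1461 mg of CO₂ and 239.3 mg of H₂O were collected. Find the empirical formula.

C5H4O

mol C = 1.461 g CO₂ ÷ 44.009 g/mol = 0.033198 mol
mol H = 2 × 0.2393 g H₂O ÷ 18.015 g/mol = 0.026567 mol
mass O = 0.5319 − (0.39874 + 0.026779) = 0.10638 g → mol O = 0.10638 ÷ 15.999 = 0.0066493 mol
Divide by the smallest (0.0066493 mol): C 4.993, H 3.995, O 1.000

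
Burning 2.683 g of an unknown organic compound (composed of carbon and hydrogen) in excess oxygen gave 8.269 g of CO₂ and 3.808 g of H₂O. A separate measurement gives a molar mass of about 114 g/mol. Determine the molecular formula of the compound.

mol C = 8.269 g CO₂ ÷ 44.009 g/mol = 0.18789 mol
mol H = 2 × 3.808 g H₂O ÷ 18.015 g/mol = 0.42276 mol
Divide by the smallest (0.18789 mol): C 1.000, H 2.250
Multiplying each by 4 gives whole numbers: C 4.00, H 9.00
Empirical formula: C4H9
Empirical-formula mass = 57.12 g/mol; 114 ÷ 57.12 ≈ 2, so the molecular formula is C8H18.

C8H18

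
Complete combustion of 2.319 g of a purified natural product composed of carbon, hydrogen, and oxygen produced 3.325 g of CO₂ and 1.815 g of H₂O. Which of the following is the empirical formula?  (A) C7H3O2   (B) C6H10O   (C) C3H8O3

(C) C3H8O3

mol C = 3.325 g CO₂ ÷ 44.009 g/mol = 0.075553 mol
mol H = 2 × 1.815 g H₂O ÷ 18.015 g/mol = 0.20150 mol
mass O = 2.319 − (0.90746 + 0.20311) = 1.2084 g → mol O = 1.2084 ÷ 15.999 = 0.075531 mol
Divide by the smallest (0.075531 mol): C 1.000, H 2.668, O 1.000
Multiplying each by 3 gives whole numbers: C 3.00, H 8.00, O 3.00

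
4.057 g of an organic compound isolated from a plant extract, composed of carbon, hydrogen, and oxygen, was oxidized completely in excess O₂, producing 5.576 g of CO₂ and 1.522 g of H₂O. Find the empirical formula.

C6H8O7

mol C = 5.576 g CO₂ ÷ 44.009 g/mol = 0.12670 mol
mol H = 2 × 1.522 g H₂O ÷ 18.015 g/mol = 0.16897 mol
mass O = 4.057 − (1.5218 + 0.17032) = 2.3649 g → mol O = 2.3649 ÷ 15.999 = 0.14781 mol
Divide by the smallest (0.12670 mol): C 1.000, H 1.334, O 1.167
Multiplying each by 6 gives whole numbers: C 6.00, H 8.00, O 7.00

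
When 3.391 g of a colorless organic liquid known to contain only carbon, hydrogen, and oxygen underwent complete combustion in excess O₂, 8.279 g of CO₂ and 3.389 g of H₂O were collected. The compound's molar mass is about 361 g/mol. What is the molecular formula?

mol C = 8.279 g CO₂ ÷ 44.009 g/mol = 0.18812 mol
mol H = 2 × 3.389 g H₂O ÷ 18.015 g/mol = 0.37624 mol
mass O = 3.391 − (2.2595 + 0.37925) = 0.75223 g → mol O = 0.75223 ÷ 15.999 = 0.047017 mol
Divide by the smallest (0.047017 mol): C 4.001, H 8.002, O 1.000
Empirical formula: C4H8O
Empirical-formula mass = 72.11 g/mol; 361 ÷ 72.11 ≈ 5, so the molecular formula is C20H40O5.

C20H40O5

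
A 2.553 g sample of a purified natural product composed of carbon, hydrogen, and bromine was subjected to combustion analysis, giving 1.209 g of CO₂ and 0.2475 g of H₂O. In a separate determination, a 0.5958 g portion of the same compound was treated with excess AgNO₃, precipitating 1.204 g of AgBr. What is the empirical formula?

mol C = 1.209 g CO₂ ÷ 44.009 g/mol = 0.027472 mol
mol H = 2 × 0.2475 g H₂O ÷ 18.015 g/mol = 0.027477 mol
From the AgBr data: mol Br per gram of compound = (1.204 ÷ 187.772) ÷ 0.5958 = 0.010762 mol/g, so in the 2.553 g combustion sample mol Br = 0.027476 mol
Divide by the smallest (0.027472 mol): C 1.000, H 1.000, Br 1.000

CHBr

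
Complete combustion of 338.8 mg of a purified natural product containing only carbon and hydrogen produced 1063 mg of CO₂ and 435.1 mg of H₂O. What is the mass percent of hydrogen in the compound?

mol C = 1.063 g CO₂ ÷ 44.009 g/mol = 0.024154 mol
mol H = 2 × 0.4351 g H₂O ÷ 18.015 g/mol = 0.048304 mol
mass % H = 0.048691 g ÷ 0.3388 g × 100%

14.37%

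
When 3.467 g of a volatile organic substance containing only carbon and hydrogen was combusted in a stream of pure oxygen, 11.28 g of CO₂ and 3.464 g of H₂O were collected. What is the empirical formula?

mol C = 11.28 g CO₂ ÷ 44.009 g/mol = 0.25631 mol
mol H = 2 × 3.464 g H₂O ÷ 18.015 g/mol = 0.38457 mol
Divide by the smallest (0.25631 mol): C 1.000, H 1.500
Multiplying each by 2 gives whole numbers: C 2.00, H 3.00

C2H3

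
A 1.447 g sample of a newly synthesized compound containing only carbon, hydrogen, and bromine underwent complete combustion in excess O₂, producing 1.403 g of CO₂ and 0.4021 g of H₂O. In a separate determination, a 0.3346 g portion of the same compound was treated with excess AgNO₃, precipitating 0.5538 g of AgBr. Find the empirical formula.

mol C = 1.403 g CO₂ ÷ 44.009 g/mol = 0.031880 mol
mol H = 2 × 0.4021 g H₂O ÷ 18.015 g/mol = 0.044641 mol
From the AgBr data: mol Br per gram of compound = (0.5538 ÷ 187.772) ÷ 0.3346 = 0.0088145 mol/g, so in the 1.447 g combustion sample mol Br = 0.012755 mol
Divide by the smallest (0.012755 mol): C 2.499, H 3.500, Br 1.000
Multiplying each by 2 gives whole numbers: C 5.00, H 7.00, Br 2.00

C5H7Br2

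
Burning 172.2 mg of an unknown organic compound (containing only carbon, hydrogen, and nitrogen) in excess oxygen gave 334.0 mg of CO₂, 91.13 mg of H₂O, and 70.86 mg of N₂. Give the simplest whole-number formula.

mol C = 0.3340 g CO₂ ÷ 44.009 g/mol = 0.0075894 mol
mol H = 2 × 0.09113 g H₂O ÷ 18.015 g/mol = 0.010117 mol
mol N = 2 × 0.07086 g N₂ ÷ 28.014 g/mol = 0.0050589 mol
Divide by the smallest (0.0050589 mol): C 1.500, H 2.000, N 1.000
Multiplying each by 2 gives whole numbers: C 3.00, H 4.00, N 2.00

C3H4N2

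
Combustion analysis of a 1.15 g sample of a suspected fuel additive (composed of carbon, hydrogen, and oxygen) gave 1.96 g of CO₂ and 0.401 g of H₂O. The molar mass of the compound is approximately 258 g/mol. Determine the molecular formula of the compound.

mol C = 1.96 g CO₂ ÷ 44.009 g/mol = 0.04454 mol
mol H = 2 × 0.401 g H₂O ÷ 18.015 g/mol = 0.04452 mol
mass O = 1.15 − (0.5349 + 0.04487) = 0.5702 g → mol O = 0.5702 ÷ 15.999 = 0.03564 mol
Divide by the smallest (0.03564 mol): C 1.250, H 1.249, O 1.000
Multiplying each by 4 gives whole numbers: C 5.00, H 5.00, O 4.00
Empirical formula: C5H5O4
Empirical-formula mass = 129.09 g/mol; 258 ÷ 129.09 ≈ 2, so the molecular formula is C10H10O8.

C10H10O8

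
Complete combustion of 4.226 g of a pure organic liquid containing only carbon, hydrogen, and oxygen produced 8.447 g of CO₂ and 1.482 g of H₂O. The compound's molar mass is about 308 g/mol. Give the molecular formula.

C14H12O8

mol C = 8.447 g CO₂ ÷ 44.009 g/mol = 0.19194 mol
mol H = 2 × 1.482 g H₂O ÷ 18.015 g/mol = 0.16453 mol
mass O = 4.226 − (2.3054 + 0.16585) = 1.7548 g → mol O = 1.7548 ÷ 15.999 = 0.10968 mol
Divide by the smallest (0.10968 mol): C 1.750, H 1.500, O 1.000
Multiplying each by 4 gives whole numbers: C 7.00, H 6.00, O 4.00
Empirical formula: C7H6O4
Empirical-formula mass = 154.12 g/mol; 308 ÷ 154.12 ≈ 2, so the molecular formula is C14H12O8.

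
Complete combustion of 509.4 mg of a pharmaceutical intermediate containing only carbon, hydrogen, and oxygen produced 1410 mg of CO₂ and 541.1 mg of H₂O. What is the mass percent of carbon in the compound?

75.54%

mol C = 1.410 g CO₂ ÷ 44.009 g/mol = 0.032039 mol
mol H = 2 × 0.5411 g H₂O ÷ 18.015 g/mol = 0.060072 mol
mass O = 0.5094 − (0.38482 + 0.060553) = 0.064028 g → mol O = 0.064028 ÷ 15.999 = 0.0040020 mol
mass % C = 0.38482 g ÷ 0.5094 g × 100%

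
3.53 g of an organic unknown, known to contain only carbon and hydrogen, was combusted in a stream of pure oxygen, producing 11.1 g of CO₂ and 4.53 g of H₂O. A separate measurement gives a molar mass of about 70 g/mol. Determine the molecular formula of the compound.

C5H10

mol C = 11.1 g CO₂ ÷ 44.009 g/mol = 0.2522 mol
mol H = 2 × 4.53 g H₂O ÷ 18.015 g/mol = 0.5029 mol
Divide by the smallest (0.2522 mol): C 1.000, H 1.994
Empirical formula: CH2
Empirical-formula mass = 14.03 g/mol; 70 ÷ 14.03 ≈ 5, so the molecular formula is C5H10.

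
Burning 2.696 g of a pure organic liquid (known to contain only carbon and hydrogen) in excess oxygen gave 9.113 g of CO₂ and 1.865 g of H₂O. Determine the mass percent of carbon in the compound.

mol C = 9.113 g CO₂ ÷ 44.009 g/mol = 0.20707 mol
mol H = 2 × 1.865 g H₂O ÷ 18.015 g/mol = 0.20705 mol
mass % C = 2.4871 g ÷ 2.696 g × 100%

92.25%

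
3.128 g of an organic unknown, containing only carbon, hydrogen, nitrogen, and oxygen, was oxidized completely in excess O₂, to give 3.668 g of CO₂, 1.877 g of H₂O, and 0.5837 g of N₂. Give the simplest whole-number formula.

mol C = 3.668 g CO₂ ÷ 44.009 g/mol = 0.083347 mol
mol H = 2 × 1.877 g H₂O ÷ 18.015 g/mol = 0.20838 mol
mol N = 2 × 0.5837 g N₂ ÷ 28.014 g/mol = 0.041672 mol
mass O = 3.128 − (1.0011 + 0.21005 + 0.58370) = 1.3332 g → mol O = 1.3332 ÷ 15.999 = 0.083329 mol
Divide by the smallest (0.041672 mol): C 2.000, H 5.001, N 1.000, O 2.000

C2H5NO2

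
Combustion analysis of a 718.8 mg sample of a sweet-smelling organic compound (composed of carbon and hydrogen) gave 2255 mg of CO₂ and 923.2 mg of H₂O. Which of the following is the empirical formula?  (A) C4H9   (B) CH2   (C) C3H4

mol C = 2.255 g CO₂ ÷ 44.009 g/mol = 0.051240 mol
mol H = 2 × 0.9232 g H₂O ÷ 18.015 g/mol = 0.10249 mol
Divide by the smallest (0.051240 mol): C 1.000, H 2.000

(B) CH2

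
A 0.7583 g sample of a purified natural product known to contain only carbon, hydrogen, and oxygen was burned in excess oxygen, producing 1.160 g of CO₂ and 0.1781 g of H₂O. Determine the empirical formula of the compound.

C4H3O4

mol C = 1.160 g CO₂ ÷ 44.009 g/mol = 0.026358 mol
mol H = 2 × 0.1781 g H₂O ÷ 18.015 g/mol = 0.019772 mol
mass O = 0.7583 − (0.31659 + 0.019931) = 0.42178 g → mol O = 0.42178 ÷ 15.999 = 0.026363 mol
Divide by the smallest (0.019772 mol): C 1.333, H 1.000, O 1.333
Multiplying each by 3 gives whole numbers: C 4.00, H 3.00, O 4.00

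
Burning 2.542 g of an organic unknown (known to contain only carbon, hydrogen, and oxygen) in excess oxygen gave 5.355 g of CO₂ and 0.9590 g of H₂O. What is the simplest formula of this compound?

mol C = 5.355 g CO₂ ÷ 44.009 g/mol = 0.12168 mol
mol H = 2 × 0.9590 g H₂O ÷ 18.015 g/mol = 0.10647 mol
mass O = 2.542 − (1.4615 + 0.10732) = 0.97319 g → mol O = 0.97319 ÷ 15.999 = 0.060828 mol
Divide by the smallest (0.060828 mol): C 2.000, H 1.750, O 1.000
Multiplying each by 4 gives whole numbers: C 8.00, H 7.00, O 4.00

C8H7O4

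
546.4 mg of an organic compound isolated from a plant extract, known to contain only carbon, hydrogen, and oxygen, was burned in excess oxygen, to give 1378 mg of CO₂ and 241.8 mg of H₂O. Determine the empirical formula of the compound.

mol C = 1.378 g CO₂ ÷ 44.009 g/mol = 0.031312 mol
mol H = 2 × 0.2418 g H₂O ÷ 18.015 g/mol = 0.026844 mol
mass O = 0.5464 − (0.37609 + 0.027059) = 0.14326 g → mol O = 0.14326 ÷ 15.999 = 0.0089540 mol
Divide by the smallest (0.0089540 mol): C 3.497, H 2.998, O 1.000
Multiplying each by 2 gives whole numbers: C 6.99, H 6.00, O 2.00

C7H6O2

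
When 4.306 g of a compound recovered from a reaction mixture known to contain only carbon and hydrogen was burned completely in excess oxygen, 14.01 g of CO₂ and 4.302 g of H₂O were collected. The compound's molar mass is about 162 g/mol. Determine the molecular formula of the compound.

C12H18

mol C = 14.01 g CO₂ ÷ 44.009 g/mol = 0.31834 mol
mol H = 2 × 4.302 g H₂O ÷ 18.015 g/mol = 0.47760 mol
Divide by the smallest (0.31834 mol): C 1.000, H 1.500
Multiplying each by 2 gives whole numbers: C 2.00, H 3.00
Empirical formula: C2H3
Empirical-formula mass = 27.05 g/mol; 162 ÷ 27.05 ≈ 6, so the molecular formula is C12H18.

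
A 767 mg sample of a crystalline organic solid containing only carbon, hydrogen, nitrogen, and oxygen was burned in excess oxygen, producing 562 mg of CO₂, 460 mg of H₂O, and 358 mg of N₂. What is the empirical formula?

mol C = 0.562 g CO₂ ÷ 44.009 g/mol = 0.01277 mol
mol H = 2 × 0.460 g H₂O ÷ 18.015 g/mol = 0.05107 mol
mol N = 2 × 0.358 g N₂ ÷ 28.014 g/mol = 0.02556 mol
mass O = 0.767 − (0.1534 + 0.05148 + 0.3580) = 0.2041 g → mol O = 0.2041 ÷ 15.999 = 0.01276 mol
Divide by the smallest (0.01276 mol): C 1.001, H 4.002, N 2.003, O 1.000

CH4N2O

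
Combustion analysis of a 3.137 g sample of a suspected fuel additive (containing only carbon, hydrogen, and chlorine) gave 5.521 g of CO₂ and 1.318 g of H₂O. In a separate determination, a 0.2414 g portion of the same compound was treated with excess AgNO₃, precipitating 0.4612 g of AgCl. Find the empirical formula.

mol C = 5.521 g CO₂ ÷ 44.009 g/mol = 0.12545 mol
mol H = 2 × 1.318 g H₂O ÷ 18.015 g/mol = 0.14632 mol
From the AgCl data: mol Cl per gram of compound = (0.4612 ÷ 143.318) ÷ 0.2414 = 0.013331 mol/g, so in the 3.137 g combustion sample mol Cl = 0.041818 mol
Divide by the smallest (0.041818 mol): C 3.000, H 3.499, Cl 1.000
Multiplying each by 2 gives whole numbers: C 6.00, H 7.00, Cl 2.00

C6H7Cl2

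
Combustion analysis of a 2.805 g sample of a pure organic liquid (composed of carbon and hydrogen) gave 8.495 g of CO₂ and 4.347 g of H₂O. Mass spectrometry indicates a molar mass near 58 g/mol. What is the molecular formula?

mol C = 8.495 g CO₂ ÷ 44.009 g/mol = 0.19303 mol
mol H = 2 × 4.347 g H₂O ÷ 18.015 g/mol = 0.48260 mol
Divide by the smallest (0.19303 mol): C 1.000, H 2.500
Multiplying each by 2 gives whole numbers: C 2.00, H 5.00
Empirical formula: C2H5
Empirical-formula mass = 29.06 g/mol; 58 ÷ 29.06 ≈ 2, so the molecular formula is C4H10.

C4H10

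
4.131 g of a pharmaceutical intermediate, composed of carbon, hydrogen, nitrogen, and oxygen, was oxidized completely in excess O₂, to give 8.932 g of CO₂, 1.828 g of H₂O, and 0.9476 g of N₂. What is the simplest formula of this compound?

mol C = 8.932 g CO₂ ÷ 44.009 g/mol = 0.20296 mol
mol H = 2 × 1.828 g H₂O ÷ 18.015 g/mol = 0.20294 mol
mol N = 2 × 0.9476 g N₂ ÷ 28.014 g/mol = 0.067652 mol
mass O = 4.131 − (2.4377 + 0.20457 + 0.94760) = 0.54110 g → mol O = 0.54110 ÷ 15.999 = 0.033821 mol
Divide by the smallest (0.033821 mol): C 6.001, H 6.000, N 2.000, O 1.000

C6H6N2O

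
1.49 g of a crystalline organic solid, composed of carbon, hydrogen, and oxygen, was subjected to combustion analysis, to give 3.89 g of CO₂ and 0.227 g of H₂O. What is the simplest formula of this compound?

mol C = 3.89 g CO₂ ÷ 44.009 g/mol = 0.08839 mol
mol H = 2 × 0.227 g H₂O ÷ 18.015 g/mol = 0.02520 mol
mass O = 1.49 − (1.062 + 0.02540) = 0.4029 g → mol O = 0.4029 ÷ 15.999 = 0.02518 mol
Divide by the smallest (0.02518 mol): C 3.510, H 1.001, O 1.000
Multiplying each by 2 gives whole numbers: C 7.02, H 2.00, O 2.00

C7H2O2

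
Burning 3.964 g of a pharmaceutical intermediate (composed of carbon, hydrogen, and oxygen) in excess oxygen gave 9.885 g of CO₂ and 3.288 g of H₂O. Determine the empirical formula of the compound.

C8H13O2

mol C = 9.885 g CO₂ ÷ 44.009 g/mol = 0.22461 mol
mol H = 2 × 3.288 g H₂O ÷ 18.015 g/mol = 0.36503 mol
mass O = 3.964 − (2.6978 + 0.36795) = 0.89822 g → mol O = 0.89822 ÷ 15.999 = 0.056142 mol
Divide by the smallest (0.056142 mol): C 4.001, H 6.502, O 1.000
Multiplying each by 2 gives whole numbers: C 8.00, H 13.00, O 2.00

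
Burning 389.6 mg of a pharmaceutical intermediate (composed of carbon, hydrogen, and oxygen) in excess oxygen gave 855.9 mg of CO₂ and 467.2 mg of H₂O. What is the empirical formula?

mol C = 0.8559 g CO₂ ÷ 44.009 g/mol = 0.019448 mol
mol H = 2 × 0.4672 g H₂O ÷ 18.015 g/mol = 0.051868 mol
mass O = 0.3896 − (0.23359 + 0.052283) = 0.10372 g → mol O = 0.10372 ÷ 15.999 = 0.0064831 mol
Divide by the smallest (0.0064831 mol): C 3.000, H 8.000, O 1.000

C3H8O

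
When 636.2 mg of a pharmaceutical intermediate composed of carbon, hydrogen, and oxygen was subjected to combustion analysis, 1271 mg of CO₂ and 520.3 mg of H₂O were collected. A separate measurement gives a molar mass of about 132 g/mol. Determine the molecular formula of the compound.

C6H12O3

mol C = 1.271 g CO₂ ÷ 44.009 g/mol = 0.028880 mol
mol H = 2 × 0.5203 g H₂O ÷ 18.015 g/mol = 0.057763 mol
mass O = 0.6362 − (0.34688 + 0.058225) = 0.23109 g → mol O = 0.23109 ÷ 15.999 = 0.014444 mol
Divide by the smallest (0.014444 mol): C 1.999, H 3.999, O 1.000
Empirical formula: C2H4O
Empirical-formula mass = 44.05 g/mol; 132 ÷ 44.05 ≈ 3, so the molecular formula is C6H12O3.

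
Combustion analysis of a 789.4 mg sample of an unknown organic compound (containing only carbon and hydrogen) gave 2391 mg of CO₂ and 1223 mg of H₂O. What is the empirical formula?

C2H5

mol C = 2.391 g CO₂ ÷ 44.009 g/mol = 0.054330 mol
mol H = 2 × 1.223 g H₂O ÷ 18.015 g/mol = 0.13578 mol
Divide by the smallest (0.054330 mol): C 1.000, H 2.499
Multiplying each by 2 gives whole numbers: C 2.00, H 5.00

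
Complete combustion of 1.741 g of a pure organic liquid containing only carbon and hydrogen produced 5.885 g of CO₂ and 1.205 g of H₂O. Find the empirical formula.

CH

mol C = 5.885 g CO₂ ÷ 44.009 g/mol = 0.13372 mol
mol H = 2 × 1.205 g H₂O ÷ 18.015 g/mol = 0.13378 mol
Divide by the smallest (0.13372 mol): C 1.000, H 1.000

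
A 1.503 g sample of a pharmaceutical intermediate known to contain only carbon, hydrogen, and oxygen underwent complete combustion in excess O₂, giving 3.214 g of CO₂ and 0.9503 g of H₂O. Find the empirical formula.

mol C = 3.214 g CO₂ ÷ 44.009 g/mol = 0.073031 mol
mol H = 2 × 0.9503 g H₂O ÷ 18.015 g/mol = 0.10550 mol
mass O = 1.503 − (0.87717 + 0.10634) = 0.51949 g → mol O = 0.51949 ÷ 15.999 = 0.032470 mol
Divide by the smallest (0.032470 mol): C 2.249, H 3.249, O 1.000
Multiplying each by 4 gives whole numbers: C 9.00, H 13.00, O 4.00

C9H13O4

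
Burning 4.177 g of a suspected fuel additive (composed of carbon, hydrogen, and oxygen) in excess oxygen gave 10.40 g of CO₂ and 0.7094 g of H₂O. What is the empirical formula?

C3HO

mol C = 10.40 g CO₂ ÷ 44.009 g/mol = 0.23632 mol
mol H = 2 × 0.7094 g H₂O ÷ 18.015 g/mol = 0.078757 mol
mass O = 4.177 − (2.8384 + 0.079387) = 1.2592 g → mol O = 1.2592 ÷ 15.999 = 0.078707 mol
Divide by the smallest (0.078707 mol): C 3.002, H 1.001, O 1.000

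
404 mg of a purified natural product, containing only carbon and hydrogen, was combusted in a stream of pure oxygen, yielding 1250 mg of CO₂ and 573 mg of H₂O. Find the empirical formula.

C4H9

mol C = 1.25 g CO₂ ÷ 44.009 g/mol = 0.02840 mol
mol H = 2 × 0.573 g H₂O ÷ 18.015 g/mol = 0.06361 mol
Divide by the smallest (0.02840 mol): C 1.000, H 2.240
Multiplying each by 4 gives whole numbers: C 4.00, H 8.96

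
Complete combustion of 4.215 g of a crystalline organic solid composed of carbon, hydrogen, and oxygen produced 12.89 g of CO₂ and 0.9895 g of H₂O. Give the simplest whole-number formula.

C8H3O

mol C = 12.89 g CO₂ ÷ 44.009 g/mol = 0.29289 mol
mol H = 2 × 0.9895 g H₂O ÷ 18.015 g/mol = 0.10985 mol
mass O = 4.215 − (3.5180 + 0.11073) = 0.58631 g → mol O = 0.58631 ÷ 15.999 = 0.036647 mol
Divide by the smallest (0.036647 mol): C 7.992, H 2.998, O 1.000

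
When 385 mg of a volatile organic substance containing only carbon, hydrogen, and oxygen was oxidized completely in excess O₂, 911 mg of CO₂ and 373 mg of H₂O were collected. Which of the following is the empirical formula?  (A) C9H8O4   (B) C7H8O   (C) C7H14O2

(C) C7H14O2

mol C = 0.911 g CO₂ ÷ 44.009 g/mol = 0.02070 mol
mol H = 2 × 0.373 g H₂O ÷ 18.015 g/mol = 0.04141 mol
mass O = 0.385 − (0.2486 + 0.04174) = 0.09463 g → mol O = 0.09463 ÷ 15.999 = 0.005915 mol
Divide by the smallest (0.005915 mol): C 3.500, H 7.001, O 1.000
Multiplying each by 2 gives whole numbers: C 7.00, H 14.00, O 2.00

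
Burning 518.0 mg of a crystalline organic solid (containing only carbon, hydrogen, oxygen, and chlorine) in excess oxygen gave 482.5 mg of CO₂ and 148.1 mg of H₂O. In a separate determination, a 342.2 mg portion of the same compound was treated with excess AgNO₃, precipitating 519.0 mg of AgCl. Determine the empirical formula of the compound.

C2H3ClO2

mol C = 0.4825 g CO₂ ÷ 44.009 g/mol = 0.010964 mol
mol H = 2 × 0.1481 g H₂O ÷ 18.015 g/mol = 0.016442 mol
From the AgCl data: mol Cl per gram of compound = (0.5190 ÷ 143.318) ÷ 0.3422 = 0.010582 mol/g, so in the 0.5180 g combustion sample mol Cl = 0.0054817 mol
mass O = 0.5180 − (0.13168 + 0.016573 + 0.19433) = 0.17542 g → mol O = 0.17542 ÷ 15.999 = 0.010964 mol
Divide by the smallest (0.0054817 mol): C 2.000, H 2.999, Cl 1.000, O 2.000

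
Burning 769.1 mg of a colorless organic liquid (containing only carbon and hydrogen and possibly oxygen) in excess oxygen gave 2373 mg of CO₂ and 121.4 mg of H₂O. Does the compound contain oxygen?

yes

mol C = 2.373 g CO₂ ÷ 44.009 g/mol = 0.053921 mol
mol H = 2 × 0.1214 g H₂O ÷ 18.015 g/mol = 0.013478 mol
C and H account for only 0.66123 g of the 0.7691 g sample; the remaining 0.10787 g must be oxygen.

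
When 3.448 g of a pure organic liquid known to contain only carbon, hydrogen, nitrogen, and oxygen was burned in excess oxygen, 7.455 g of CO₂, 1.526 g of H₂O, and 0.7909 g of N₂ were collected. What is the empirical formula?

mol C = 7.455 g CO₂ ÷ 44.009 g/mol = 0.16940 mol
mol H = 2 × 1.526 g H₂O ÷ 18.015 g/mol = 0.16941 mol
mol N = 2 × 0.7909 g N₂ ÷ 28.014 g/mol = 0.056465 mol
mass O = 3.448 − (2.0346 + 0.17077 + 0.79090) = 0.45170 g → mol O = 0.45170 ÷ 15.999 = 0.028233 mol
Divide by the smallest (0.028233 mol): C 6.000, H 6.001, N 2.000, O 1.000

C6H6N2O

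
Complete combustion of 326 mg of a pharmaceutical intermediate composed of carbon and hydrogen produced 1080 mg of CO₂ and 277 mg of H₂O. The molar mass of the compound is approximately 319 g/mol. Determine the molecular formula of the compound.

mol C = 1.08 g CO₂ ÷ 44.009 g/mol = 0.02454 mol
mol H = 2 × 0.277 g H₂O ÷ 18.015 g/mol = 0.03075 mol
Divide by the smallest (0.02454 mol): C 1.000, H 1.253
Multiplying each by 4 gives whole numbers: C 4.00, H 5.01
Empirical formula: C4H5
Empirical-formula mass = 53.08 g/mol; 319 ÷ 53.08 ≈ 6, so the molecular formula is C24H30.

C24H30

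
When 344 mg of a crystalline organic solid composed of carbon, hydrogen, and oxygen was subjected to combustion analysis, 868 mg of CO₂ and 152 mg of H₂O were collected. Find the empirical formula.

mol C = 0.868 g CO₂ ÷ 44.009 g/mol = 0.01972 mol
mol H = 2 × 0.152 g H₂O ÷ 18.015 g/mol = 0.01687 mol
mass O = 0.344 − (0.2369 + 0.01701) = 0.09009 g → mol O = 0.09009 ÷ 15.999 = 0.005631 mol
Divide by the smallest (0.005631 mol): C 3.502, H 2.997, O 1.000
Multiplying each by 2 gives whole numbers: C 7.00, H 5.99, O 2.00

C7H6O2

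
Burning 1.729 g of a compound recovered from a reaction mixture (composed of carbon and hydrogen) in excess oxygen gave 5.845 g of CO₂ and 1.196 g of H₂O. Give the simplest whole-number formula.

CH

mol C = 5.845 g CO₂ ÷ 44.009 g/mol = 0.13281 mol
mol H = 2 × 1.196 g H₂O ÷ 18.015 g/mol = 0.13278 mol
Divide by the smallest (0.13278 mol): C 1.000, H 1.000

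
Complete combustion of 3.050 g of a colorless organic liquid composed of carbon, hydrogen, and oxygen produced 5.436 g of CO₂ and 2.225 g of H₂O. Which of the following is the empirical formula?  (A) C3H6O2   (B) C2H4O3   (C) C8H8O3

mol C = 5.436 g CO₂ ÷ 44.009 g/mol = 0.12352 mol
mol H = 2 × 2.225 g H₂O ÷ 18.015 g/mol = 0.24702 mol
mass O = 3.050 − (1.4836 + 0.24899) = 1.3174 g → mol O = 1.3174 ÷ 15.999 = 0.082343 mol
Divide by the smallest (0.082343 mol): C 1.500, H 3.000, O 1.000
Multiplying each by 2 gives whole numbers: C 3.00, H 6.00, O 2.00

(A) C3H6O2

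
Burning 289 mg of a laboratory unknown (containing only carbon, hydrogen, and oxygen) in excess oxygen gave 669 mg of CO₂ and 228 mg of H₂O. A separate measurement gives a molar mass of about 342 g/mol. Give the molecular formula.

mol C = 0.669 g CO₂ ÷ 44.009 g/mol = 0.01520 mol
mol H = 2 × 0.228 g H₂O ÷ 18.015 g/mol = 0.02531 mol
mass O = 0.289 − (0.1826 + 0.02551) = 0.08090 g → mol O = 0.08090 ÷ 15.999 = 0.005057 mol
Divide by the smallest (0.005057 mol): C 3.006, H 5.006, O 1.000
Empirical formula: C3H5O
Empirical-formula mass = 57.07 g/mol; 342 ÷ 57.07 ≈ 6, so the molecular formula is C18H30O6.

C18H30O6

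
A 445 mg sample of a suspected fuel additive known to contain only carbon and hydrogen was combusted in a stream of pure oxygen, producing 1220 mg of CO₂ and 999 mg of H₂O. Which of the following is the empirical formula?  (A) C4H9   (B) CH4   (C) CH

mol C = 1.22 g CO₂ ÷ 44.009 g/mol = 0.02772 mol
mol H = 2 × 0.999 g H₂O ÷ 18.015 g/mol = 0.1109 mol
Divide by the smallest (0.02772 mol): C 1.000, H 4.001

(B) CH4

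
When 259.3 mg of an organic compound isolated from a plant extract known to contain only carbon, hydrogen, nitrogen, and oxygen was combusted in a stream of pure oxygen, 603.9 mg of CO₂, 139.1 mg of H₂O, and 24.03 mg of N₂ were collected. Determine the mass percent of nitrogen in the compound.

9.27%

mol C = 0.6039 g CO₂ ÷ 44.009 g/mol = 0.013722 mol
mol H = 2 × 0.1391 g H₂O ÷ 18.015 g/mol = 0.015443 mol
mol N = 2 × 0.02403 g N₂ ÷ 28.014 g/mol = 0.0017156 mol
mass O = 0.2593 − (0.16482 + 0.015566 + 0.024030) = 0.054887 g → mol O = 0.054887 ÷ 15.999 = 0.0034306 mol
mass % N = 0.024030 g ÷ 0.2593 g × 100%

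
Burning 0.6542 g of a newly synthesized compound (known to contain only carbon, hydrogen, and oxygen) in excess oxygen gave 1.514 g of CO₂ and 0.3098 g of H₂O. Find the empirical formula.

mol C = 1.514 g CO₂ ÷ 44.009 g/mol = 0.034402 mol
mol H = 2 × 0.3098 g H₂O ÷ 18.015 g/mol = 0.034394 mol
mass O = 0.6542 − (0.41320 + 0.034669) = 0.20633 g → mol O = 0.20633 ÷ 15.999 = 0.012896 mol
Divide by the smallest (0.012896 mol): C 2.668, H 2.667, O 1.000
Multiplying each by 3 gives whole numbers: C 8.00, H 8.00, O 3.00

C8H8O3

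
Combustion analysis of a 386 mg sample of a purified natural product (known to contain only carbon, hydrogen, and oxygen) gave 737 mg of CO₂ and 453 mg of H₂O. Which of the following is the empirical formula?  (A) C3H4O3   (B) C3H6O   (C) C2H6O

mol C = 0.737 g CO₂ ÷ 44.009 g/mol = 0.01675 mol
mol H = 2 × 0.453 g H₂O ÷ 18.015 g/mol = 0.05029 mol
mass O = 0.386 − (0.2011 + 0.05069) = 0.1342 g → mol O = 0.1342 ÷ 15.999 = 0.008386 mol
Divide by the smallest (0.008386 mol): C 1.997, H 5.997, O 1.000

(C) C2H6O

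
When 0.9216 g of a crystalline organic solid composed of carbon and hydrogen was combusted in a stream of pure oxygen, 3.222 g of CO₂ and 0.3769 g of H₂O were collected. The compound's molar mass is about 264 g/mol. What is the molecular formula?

C21H12

mol C = 3.222 g CO₂ ÷ 44.009 g/mol = 0.073212 mol
mol H = 2 × 0.3769 g H₂O ÷ 18.015 g/mol = 0.041843 mol
Divide by the smallest (0.041843 mol): C 1.750, H 1.000
Multiplying each by 4 gives whole numbers: C 7.00, H 4.00
Empirical formula: C7H4
Empirical-formula mass = 88.11 g/mol; 264 ÷ 88.11 ≈ 3, so the molecular formula is C21H12.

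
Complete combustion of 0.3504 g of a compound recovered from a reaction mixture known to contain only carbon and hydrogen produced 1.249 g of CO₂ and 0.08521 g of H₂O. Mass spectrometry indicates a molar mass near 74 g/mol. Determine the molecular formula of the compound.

mol C = 1.249 g CO₂ ÷ 44.009 g/mol = 0.028381 mol
mol H = 2 × 0.08521 g H₂O ÷ 18.015 g/mol = 0.0094599 mol
Divide by the smallest (0.0094599 mol): C 3.000, H 1.000
Empirical formula: C3H
Empirical-formula mass = 37.04 g/mol; 74 ÷ 37.04 ≈ 2, so the molecular formula is C6H2.

C6H2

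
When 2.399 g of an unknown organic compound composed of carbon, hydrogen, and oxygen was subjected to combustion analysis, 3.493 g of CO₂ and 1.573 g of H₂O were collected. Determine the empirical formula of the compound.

mol C = 3.493 g CO₂ ÷ 44.009 g/mol = 0.079370 mol
mol H = 2 × 1.573 g H₂O ÷ 18.015 g/mol = 0.17463 mol
mass O = 2.399 − (0.95331 + 0.17603) = 1.2697 g → mol O = 1.2697 ÷ 15.999 = 0.079358 mol
Divide by the smallest (0.079358 mol): C 1.000, H 2.201, O 1.000
Multiplying each by 5 gives whole numbers: C 5.00, H 11.00, O 5.00

C5H11O5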